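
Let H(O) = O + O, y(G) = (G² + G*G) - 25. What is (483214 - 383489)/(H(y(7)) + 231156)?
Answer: 99725/231302 ≈ 0.43115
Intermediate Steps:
y(G) = -25 + 2*G² (y(G) = (G² + G²) - 25 = 2*G² - 25 = -25 + 2*G²)
H(O) = 2*O
(483214 - 383489)/(H(y(7)) + 231156) = (483214 - 383489)/(2*(-25 + 2*7²) + 231156) = 99725/(2*(-25 + 2*49) + 231156) = 99725/(2*(-25 + 98) + 231156) = 99725/(2*73 + 231156) = 99725/(146 + 231156) = 99725/231302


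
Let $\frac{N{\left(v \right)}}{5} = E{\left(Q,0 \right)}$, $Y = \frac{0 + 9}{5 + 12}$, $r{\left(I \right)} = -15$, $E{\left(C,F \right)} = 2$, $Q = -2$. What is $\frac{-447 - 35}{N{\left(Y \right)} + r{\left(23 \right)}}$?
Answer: $\frac{482}{5} \approx 96.4$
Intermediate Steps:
$Y = \frac{9}{17} \approx 0.52941$
$N{\left(v \right)} = 10$ ($N{\left(v \right)} = 5 \cdot 2 = 10$)
$\frac{-447 - 35}{N{\left(Y \right)} + r{\left(23 \right)}} = \frac{-447 - 35}{10 - 15} = - \frac{482}{-5} = \left(-482\right) \left(- \frac{1}{5}\right) = \frac{482}{5}$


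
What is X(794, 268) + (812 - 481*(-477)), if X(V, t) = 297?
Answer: 230546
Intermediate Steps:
X(794, 268) + (812 - 481*(-477)) = 297 + (812 - 481*(-477)) = 297 + (812 + 229437) = 297 + 230249 = 230546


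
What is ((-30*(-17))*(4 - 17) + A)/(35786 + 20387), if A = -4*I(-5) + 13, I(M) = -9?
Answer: -6581/56173 ≈ -0.11716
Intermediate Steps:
A = 49 (A = -4*(-9) + 13 = 36 + 13 = 49)
((-30*(-17))*(4 - 17) + A)/(35786 + 20387) = ((-30*(-17))*(4 - 17) + 49)/(35786 + 20387) = (510*(-13) + 49)/56173 = (-6630 + 49)*(1/56173) = -6581*1/56173 = -6581/56173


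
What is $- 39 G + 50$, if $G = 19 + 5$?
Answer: $-886$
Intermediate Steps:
$G = 24$
$- 39 G + 50 = \left(-39\right) 24 + 50 = -936 + 50 = -886$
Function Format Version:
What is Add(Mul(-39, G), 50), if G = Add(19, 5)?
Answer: -886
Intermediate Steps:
G = 24
Add(Mul(-39, G), 50) = Add(Mul(-39, 24), 50) = Add(-936, 50) = -886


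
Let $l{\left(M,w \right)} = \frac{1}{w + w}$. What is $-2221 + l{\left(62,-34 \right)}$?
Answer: $- \frac{151029}{68} \approx -2221.0$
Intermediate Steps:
$l{\left(M,w \right)} = \frac{1}{2 w}$
$-2221 + l{\left(62,-34 \right)} = -2221 + \frac{1}{2 \left(-34\right)} = -2221 + \frac{1}{2} \left(- \frac{1}{34}\right) = -2221 - \frac{1}{68} = - \frac{151029}{68}$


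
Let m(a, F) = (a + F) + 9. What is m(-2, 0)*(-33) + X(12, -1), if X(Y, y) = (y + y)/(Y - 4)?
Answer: -925/4 ≈ -231.25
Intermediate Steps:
m(a, F) = 9 + F + a (m(a, F) = (F + a) + 9 = 9 + F + a)
X(Y, y) = 2*y/(-4 + Y) (X(Y, y) = (2*y)/(-4 + Y) = 2*y/(-4 + Y))
m(-2, 0)*(-33) + X(12, -1) = (9 + 0 - 2)*(-33) + 2*(-1)/(-4 + 12) = 7*(-33) + 2*(-1)/8 = -231 + 2*(-1)*(⅛) = -231 - ¼ = -925/4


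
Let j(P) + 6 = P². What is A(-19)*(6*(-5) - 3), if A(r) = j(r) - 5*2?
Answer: -11385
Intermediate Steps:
j(P) = -6 + P²
A(r) = -16 + r² (A(r) = (-6 + r²) - 5*2 = (-6 + r²) - 10 = -16 + r²)
A(-19)*(6*(-5) - 3) = (-16 + (-19)²)*(6*(-5) - 3) = (-16 + 361)*(-30 - 3) = 345*(-33) = -11385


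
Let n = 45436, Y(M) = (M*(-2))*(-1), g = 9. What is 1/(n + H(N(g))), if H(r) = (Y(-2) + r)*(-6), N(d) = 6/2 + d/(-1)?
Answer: 1/45496 ≈ 2.1980e-5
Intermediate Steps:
Y(M) = 2*M (Y(M) = -2*M*(-1) = 2*M)
N(d) = 3 - d (N(d) = 6*(½) + d*(-1) = 3 - d)
H(r) = 24 - 6*r (H(r) = (2*(-2) + r)*(-6) = (-4 + r)*(-6) = 24 - 6*r)
1/(n + H(N(g))) = 1/(45436 + (24 - 6*(3 - 1*9))) = 1/(45436 + (24 - 6*(3 - 9))) = 1/(45436 + (24 - 6*(-6))) = 1/(45436 + (24 + 36)) = 1/(45436 + 60) = 1/45496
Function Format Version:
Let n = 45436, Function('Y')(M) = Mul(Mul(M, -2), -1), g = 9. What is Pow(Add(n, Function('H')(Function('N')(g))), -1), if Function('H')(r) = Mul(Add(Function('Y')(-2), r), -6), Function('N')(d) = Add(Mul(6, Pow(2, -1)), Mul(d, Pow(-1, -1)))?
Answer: Rational(1, 45496) ≈ 2.1980e-5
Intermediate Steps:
Function('Y')(M) = Mul(2, M) (Function('Y')(M) = Mul(Mul(-2, M), -1) = Mul(2, M))
Function('N')(d) = Add(3, Mul(-1, d)) (Function('N')(d) = Add(Mul(6, Rational(1, 2)), Mul(d, -1)) = Add(3, Mul(-1, d)))
Function('H')(r) = Add(24, Mul(-6, r)) (Function('H')(r) = Mul(Add(Mul(2, -2), r), -6) = Mul(Add(-4, r), -6) = Add(24, Mul(-6, r)))
Pow(Add(n, Function('H')(Function('N')(g))), -1) = Pow(Add(45436, Add(24, Mul(-6, Add(3, Mul(-1, 9))))), -1) = Pow(Add(45436, Add(24, Mul(-6, Add(3, -9)))), -1) = Pow(Add(45436, Add(24, Mul(-6, -6))), -1) = Pow(Add(45436, Add(24, 36)), -1) = Pow(Add(45436, 60), -1) = Pow(45496, -1) = Rational(1, 45496)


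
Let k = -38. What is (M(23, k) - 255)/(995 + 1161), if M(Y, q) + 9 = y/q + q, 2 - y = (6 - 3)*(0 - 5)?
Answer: -11493/81928 ≈ -0.14028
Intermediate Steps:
y = 17 (y = 2 - (6 - 3)*(0 - 5) = 2 - 3*(-5) = 2 - 1*(-15) = 2 + 15 = 17)
M(Y, q) = -9 + q + 17/q (M(Y, q) = -9 + (17/q + q) = -9 + (q + 17/q) = -9 + q + 17/q)
(M(23, k) - 255)/(995 + 1161) = ((-9 - 38 + 17/(-38)) - 255)/(995 + 1161) = ((-9 - 38 + 17*(-1/38)) - 255)/2156 = ((-9 - 38 - 17/38) - 255)/2156 = (-1803/38 - 255)/2156 = (1/2156)*(-11493/38) = -11493/81928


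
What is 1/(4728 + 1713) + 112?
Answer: 721393/6441 ≈ 112.00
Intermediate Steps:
1/(4728 + 1713) + 112 = 1/6441 + 112 = 721393/6441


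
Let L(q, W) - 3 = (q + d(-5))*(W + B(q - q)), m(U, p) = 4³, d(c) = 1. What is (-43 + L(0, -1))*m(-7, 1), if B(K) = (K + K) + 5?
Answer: -2304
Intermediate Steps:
m(U, p) = 64
B(K) = 5 + 2*K (B(K) = 2*K + 5 = 5 + 2*K)
L(q, W) = 3 + (1 + q)*(5 + W) (L(q, W) = 3 + (q + 1)*(W + (5 + 2*(q - q))) = 3 + (1 + q)*(W + (5 + 2*0)) = 3 + (1 + q)*(W + (5 + 0)) = 3 + (1 + q)*(W + 5) = 3 + (1 + q)*(5 + W))
(-43 + L(0, -1))*m(-7, 1) = (-43 + (8 - 1 + 5*0 - 1*0))*64 = (-43 + (8 - 1 + 0 + 0))*64 = (-43 + 7)*64 = -36*64 = -2304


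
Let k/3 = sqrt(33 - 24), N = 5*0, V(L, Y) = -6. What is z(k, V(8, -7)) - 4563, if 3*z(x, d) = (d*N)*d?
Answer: -4563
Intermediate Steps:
N = 0
k = 9 (k = 3*sqrt(33 - 24) = 3*sqrt(9) = 3*3 = 9)
z(x, d) = 0 (z(x, d) = ((d*0)*d)/3 = (0*d)/3 = (1/3)*0 = 0)
z(k, V(8, -7)) - 4563 = 0 - 4563 = -4563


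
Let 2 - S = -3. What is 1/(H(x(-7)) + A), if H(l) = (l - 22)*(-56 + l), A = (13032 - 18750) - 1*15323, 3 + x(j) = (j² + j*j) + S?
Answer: -1/17609 ≈ -5.6789e-5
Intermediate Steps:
S = 5 (S = 2 - 1*(-3) = 2 + 3 = 5)
x(j) = 2 + 2*j² (x(j) = -3 + ((j² + j*j) + 5) = -3 + ((j² + j²) + 5) = -3 + (2*j² + 5) = -3 + (5 + 2*j²) = 2 + 2*j²)
A = -21041 (A = -5718 - 15323 = -21041)
H(l) = (-56 + l)*(-22 + l) (H(l) = (-22 + l)*(-56 + l) = (-56 + l)*(-22 + l))
1/(H(x(-7)) + A) = 1/((1232 + (2 + 2*(-7)²)² - 78*(2 + 2*(-7)²)) - 21041) = 1/((1232 + (2 + 2*49)² - 78*(2 + 2*49)) - 21041) = 1/((1232 + (2 + 98)² - 78*(2 + 98)) - 21041) = 1/((1232 + 100² - 78*100) - 21041) = 1/((1232 + 10000 - 7800) - 21041) = 1/(3432 - 21041) = 1/(-17609) = -1/17609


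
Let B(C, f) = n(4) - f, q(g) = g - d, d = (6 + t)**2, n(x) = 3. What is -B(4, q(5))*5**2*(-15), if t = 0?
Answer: 12750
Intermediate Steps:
d = 36 (d = (6 + 0)**2 = 6**2 = 36)
q(g) = -36 + g (q(g) = g - 1*36 = g - 36 = -36 + g)
B(C, f) = 3 - f
-B(4, q(5))*5**2*(-15) = -(3 - (-36 + 5))*5**2*(-15) = -(3 - 1*(-31))*25*(-15) = -(3 + 31)*25*(-15) = -34*25*(-15) = -850*(-15) = -1*(-12750) = 12750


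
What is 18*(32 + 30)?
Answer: 1116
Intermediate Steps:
18*(32 + 30) = 18*62 = 1116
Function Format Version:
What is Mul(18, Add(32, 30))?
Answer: 1116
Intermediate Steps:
Mul(18, Add(32, 30)) = Mul(18, 62) = 1116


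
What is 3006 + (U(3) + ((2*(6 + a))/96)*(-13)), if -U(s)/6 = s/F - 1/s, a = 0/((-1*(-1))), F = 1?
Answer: 23907/8 ≈ 2988.4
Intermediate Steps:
a = 0 (a = 0/1 = 0*1 = 0)
U(s) = -6*s + 6/s (U(s) = -6*(s/1 - 1/s) = -6*(s*1 - 1/s) = -6*(s - 1/s) = -6*s + 6/s)
3006 + (U(3) + ((2*(6 + a))/96)*(-13)) = 3006 + ((-6*3 + 6/3) + ((2*(6 + 0))/96)*(-13)) = 3006 + ((-18 + 6*(⅓)) + ((2*6)*(1/96))*(-13)) = 3006 + ((-18 + 2) + (12*(1/96))*(-13)) = 3006 + (-16 + (⅛)*(-13)) = 3006 + (-16 - 13/8) = 3006 - 141/8 = 23907/8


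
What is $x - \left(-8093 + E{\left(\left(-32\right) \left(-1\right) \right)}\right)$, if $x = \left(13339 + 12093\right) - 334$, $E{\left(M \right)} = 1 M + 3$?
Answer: $33156$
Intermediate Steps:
$E{\left(M \right)} = 3 + M$ ($E{\left(M \right)} = M + 3 = 3 + M$)
$x = 25098$ ($x = 25432 - 334 = 25098$)
$x - \left(-8093 + E{\left(\left(-32\right) \left(-1\right) \right)}\right) = 25098 - \left(-8093 + \left(3 - -32\right)\right) = 25098 - \left(-8093 + \left(3 + 32\right)\right) = 25098 - \left(-8093 + 35\right) = 25098 - -8058 = 25098 + 8058 = 33156$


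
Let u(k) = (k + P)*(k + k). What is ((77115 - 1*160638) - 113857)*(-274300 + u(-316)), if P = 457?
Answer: 71730260560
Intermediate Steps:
u(k) = 2*k*(457 + k) (u(k) = (k + 457)*(k + k) = (457 + k)*(2*k) = 2*k*(457 + k))
((77115 - 1*160638) - 113857)*(-274300 + u(-316)) = ((77115 - 1*160638) - 113857)*(-274300 + 2*(-316)*(457 - 316)) = ((77115 - 160638) - 113857)*(-274300 + 2*(-316)*141) = (-83523 - 113857)*(-274300 - 89112) = -197380*(-363412) = 71730260560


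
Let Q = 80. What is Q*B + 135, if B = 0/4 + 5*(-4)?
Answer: -1465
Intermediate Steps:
B = -20 (B = 0*(¼) - 20 = 0 - 20 = -20)
Q*B + 135 = 80*(-20) + 135 = -1600 + 135 = -1465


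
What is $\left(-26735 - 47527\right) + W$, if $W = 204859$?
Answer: $130597$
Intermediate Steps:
$\left(-26735 - 47527\right) + W = \left(-26735 - 47527\right) + 204859 = -74262 + 204859 = 130597$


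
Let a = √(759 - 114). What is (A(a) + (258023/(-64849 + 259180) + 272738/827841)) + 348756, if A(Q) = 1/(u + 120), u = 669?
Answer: 1639555073335986552/4701129949397 ≈ 3.4876e+5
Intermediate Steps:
a = √645 ≈ 25.397
A(Q) = 1/789 (A(Q) = 1/(669 + 120) = 1/789)
(A(a) + (258023/(-64849 + 259180) + 272738/827841)) + 348756 = (1/789 + (258023/(-64849 + 259180) + 272738/827841)) + 348756 = (1/789 + (258023/194331 + 272738*(1/827841))) + 348756 = (1/789 + (258023*(1/194331) + 272738/827841)) + 348756 = (1/789 + (258023/194331 + 272738/827841)) + 348756 = (1/789 + 88867822207/53625056457) + 348756 = 7796704086420/4701129949397 + 348756 = 1639555073335986552/4701129949397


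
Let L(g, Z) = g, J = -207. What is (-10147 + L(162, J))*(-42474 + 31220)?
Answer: 112371190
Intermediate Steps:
(-10147 + L(162, J))*(-42474 + 31220) = (-10147 + 162)*(-42474 + 31220) = -9985*(-11254) = 112371190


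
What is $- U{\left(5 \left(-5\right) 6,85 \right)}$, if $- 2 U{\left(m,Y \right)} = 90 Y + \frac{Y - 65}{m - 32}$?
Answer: $\frac{348070}{91} \approx 3824.9$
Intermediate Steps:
$U{\left(m,Y \right)} = - 45 Y - \frac{-65 + Y}{2 \left(-32 + m\right)}$ ($U{\left(m,Y \right)} = - \frac{90 Y + \frac{Y - 65}{m - 32}}{2} = - \frac{90 Y + \frac{-65 + Y}{-32 + m}}{2} = - 45 Y - \frac{-65 + Y}{2 \left(-32 + m\right)}$)
$- U{\left(5 \left(-5\right) 6,85 \right)} = - \frac{65 + 2879 \cdot 85 - 7650 \cdot 5 \left(-5\right) 6}{2 \left(-32 + 5 \left(-5\right) 6\right)} = - \frac{65 + 244715 - 7650 \left(\left(-25\right) 6\right)}{2 \left(-32 - 150\right)} = - \frac{65 + 244715 - 7650 \left(-150\right)}{2 \left(-32 - 150\right)} = - \frac{65 + 244715 + 1147500}{2 \left(-182\right)} = - \frac{\left(-1\right) 1392280}{2 \cdot 182} = \left(-1\right) \left(- \frac{348070}{91}\right) = \frac{348070}{91}$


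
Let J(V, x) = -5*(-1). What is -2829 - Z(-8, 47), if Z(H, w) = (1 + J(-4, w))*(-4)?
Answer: -2805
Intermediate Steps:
J(V, x) = 5
Z(H, w) = -24 (Z(H, w) = (1 + 5)*(-4) = 6*(-4) = -24)
-2829 - Z(-8, 47) = -2829 - 1*(-24) = -2829 + 24 = -2805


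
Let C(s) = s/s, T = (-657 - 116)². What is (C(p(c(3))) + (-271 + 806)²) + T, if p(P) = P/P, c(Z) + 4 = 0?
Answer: 883755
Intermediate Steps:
c(Z) = -4 (c(Z) = -4 + 0 = -4)
p(P) = 1
T = 597529 (T = (-773)² = 597529)
C(s) = 1
(C(p(c(3))) + (-271 + 806)²) + T = (1 + (-271 + 806)²) + 597529 = (1 + 535²) + 597529 = (1 + 286225) + 597529 = 286226 + 597529 = 883755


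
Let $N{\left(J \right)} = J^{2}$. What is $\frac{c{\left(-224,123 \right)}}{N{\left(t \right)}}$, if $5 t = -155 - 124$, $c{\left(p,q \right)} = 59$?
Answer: $\frac{1475}{77841} \approx 0.018949$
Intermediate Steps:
$t = - \frac{279}{5}$ ($t = \frac{-155 - 124}{5} = \frac{1}{5} \left(-279\right) = - \frac{279}{5} \approx -55.8$)
$\frac{c{\left(-224,123 \right)}}{N{\left(t \right)}} = \frac{59}{\left(- \frac{279}{5}\right)^{2}} = \frac{59}{\frac{77841}{25}} = 59 \cdot \frac{25}{77841} = \frac{1475}{77841}$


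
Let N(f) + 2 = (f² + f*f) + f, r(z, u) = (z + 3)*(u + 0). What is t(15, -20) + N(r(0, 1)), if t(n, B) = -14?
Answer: 5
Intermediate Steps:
r(z, u) = u*(3 + z) (r(z, u) = (3 + z)*u = u*(3 + z))
N(f) = -2 + f + 2*f² (N(f) = -2 + ((f² + f*f) + f) = -2 + ((f² + f²) + f) = -2 + (2*f² + f) = -2 + (f + 2*f²) = -2 + f + 2*f²)
t(15, -20) + N(r(0, 1)) = -14 + (-2 + 1*(3 + 0) + 2*(1*(3 + 0))²) = -14 + (-2 + 1*3 + 2*(1*3)²) = -14 + (-2 + 3 + 2*3²) = -14 + (-2 + 3 + 2*9) = -14 + (-2 + 3 + 18) = -14 + 19 = 5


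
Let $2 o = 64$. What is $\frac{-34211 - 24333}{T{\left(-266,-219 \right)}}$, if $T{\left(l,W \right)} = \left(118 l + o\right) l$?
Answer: $- \frac{7318}{1042587} \approx -0.0070191$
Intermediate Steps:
$o = 32$ ($o = \frac{1}{2} \cdot 64 = 32$)
$T{\left(l,W \right)} = l \left(32 + 118 l\right)$ ($T{\left(l,W \right)} = \left(118 l + 32\right) l = \left(32 + 118 l\right) l = l \left(32 + 118 l\right)$)
$\frac{-34211 - 24333}{T{\left(-266,-219 \right)}} = \frac{-34211 - 24333}{2 \left(-266\right) \left(16 + 59 \left(-266\right)\right)} = \frac{-34211 - 24333}{2 \left(-266\right) \left(16 - 15694\right)} = - \frac{58544}{2 \left(-266\right) \left(-15678\right)} = - \frac{58544}{8340696} = \left(-58544\right) \frac{1}{8340696} = - \frac{7318}{1042587}$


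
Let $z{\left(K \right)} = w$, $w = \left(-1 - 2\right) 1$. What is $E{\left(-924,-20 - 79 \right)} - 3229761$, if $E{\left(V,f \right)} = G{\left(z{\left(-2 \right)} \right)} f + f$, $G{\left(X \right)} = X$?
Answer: $-3229563$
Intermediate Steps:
$w = -3$ ($w = \left(-3\right) 1 = -3$)
$z{\left(K \right)} = -3$
$E{\left(V,f \right)} = - 2 f$ ($E{\left(V,f \right)} = - 3 f + f = - 2 f$)
$E{\left(-924,-20 - 79 \right)} - 3229761 = - 2 \left(-20 - 79\right) - 3229761 = \left(-2\right) \left(-99\right) - 3229761 = 198 - 3229761 = -3229563$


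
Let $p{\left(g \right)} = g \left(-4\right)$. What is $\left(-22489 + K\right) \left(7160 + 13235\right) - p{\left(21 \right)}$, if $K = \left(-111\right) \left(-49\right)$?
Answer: $-347734666$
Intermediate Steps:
$K = 5439$
$p{\left(g \right)} = - 4 g$
$\left(-22489 + K\right) \left(7160 + 13235\right) - p{\left(21 \right)} = \left(-22489 + 5439\right) \left(7160 + 13235\right) - \left(-4\right) 21 = \left(-17050\right) 20395 - -84 = -347734750 + 84 = -347734666$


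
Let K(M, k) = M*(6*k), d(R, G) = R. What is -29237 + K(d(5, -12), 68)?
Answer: -27197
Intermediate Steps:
K(M, k) = 6*M*k
-29237 + K(d(5, -12), 68) = -29237 + 6*5*68 = -29237 + 2040 = -27197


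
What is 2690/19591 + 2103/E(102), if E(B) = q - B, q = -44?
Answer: -40807133/2860286 ≈ -14.267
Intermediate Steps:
E(B) = -44 - B
2690/19591 + 2103/E(102) = 2690/19591 + 2103/(-44 - 1*102) = 2690*(1/19591) + 2103/(-44 - 102) = 2690/19591 + 2103/(-146) = 2690/19591 + 2103*(-1/146) = 2690/19591 - 2103/146 = -40807133/2860286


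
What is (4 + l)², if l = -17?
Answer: 169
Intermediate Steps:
(4 + l)² = (4 - 17)² = (-13)² = 169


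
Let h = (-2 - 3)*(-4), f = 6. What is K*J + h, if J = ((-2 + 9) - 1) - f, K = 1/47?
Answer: 20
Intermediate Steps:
K = 1/47 ≈ 0.021277
h = 20 (h = -5*(-4) = 20)
J = 0 (J = ((-2 + 9) - 1) - 1*6 = (7 - 1) - 6 = 6 - 6 = 0)
K*J + h = (1/47)*0 + 20 = 0 + 20 = 20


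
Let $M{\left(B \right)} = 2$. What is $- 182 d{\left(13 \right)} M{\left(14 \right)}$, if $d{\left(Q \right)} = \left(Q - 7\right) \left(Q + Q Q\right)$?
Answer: $-397488$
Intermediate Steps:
$d{\left(Q \right)} = \left(-7 + Q\right) \left(Q + Q^{2}\right)$
$- 182 d{\left(13 \right)} M{\left(14 \right)} = - 182 \cdot 13 \left(-7 + 13^{2} - 78\right) 2 = - 182 \cdot 13 \left(-7 + 169 - 78\right) 2 = - 182 \cdot 13 \cdot 84 \cdot 2 = \left(-182\right) 1092 \cdot 2 = \left(-198744\right) 2 = -397488$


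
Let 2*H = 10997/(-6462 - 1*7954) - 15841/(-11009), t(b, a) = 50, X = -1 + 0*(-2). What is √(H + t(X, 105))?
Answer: √316972513526311694/79352872 ≈ 7.0949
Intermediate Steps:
X = -1 (X = -1 + 0 = -1)
H = 107297883/317411488 (H = (10997/(-6462 - 1*7954) - 15841/(-11009))/2 = (10997/(-6462 - 7954) - 15841*(-1/11009))/2 = (10997/(-14416) + 15841/11009)/2 = (10997*(-1/14416) + 15841/11009)/2 = (-10997/14416 + 15841/11009)/2 = (½)*(107297883/158705744) = 107297883/317411488 ≈ 0.33804)
√(H + t(X, 105)) = √(107297883/317411488 + 50) = √(15977872283/317411488) = √316972513526311694/79352872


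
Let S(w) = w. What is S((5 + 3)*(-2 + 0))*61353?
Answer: -981648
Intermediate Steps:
S((5 + 3)*(-2 + 0))*61353 = ((5 + 3)*(-2 + 0))*61353 = (8*(-2))*61353 = -16*61353 = -981648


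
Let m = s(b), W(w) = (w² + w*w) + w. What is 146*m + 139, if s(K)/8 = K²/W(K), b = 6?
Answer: 8815/13 ≈ 678.08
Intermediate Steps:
W(w) = w + 2*w² (W(w) = (w² + w²) + w = 2*w² + w = w + 2*w²)
s(K) = 8*K/(1 + 2*K) (s(K) = 8*(K²/((K*(1 + 2*K)))) = 8*(K²*(1/(K*(1 + 2*K)))) = 8*(K/(1 + 2*K)) = 8*K/(1 + 2*K))
m = 48/13 (m = 8*6/(1 + 2*6) = 8*6/(1 + 12) = 8*6/13 = 8*6*(1/13) = 48/13 ≈ 3.6923)
146*m + 139 = 146*(48/13) + 139 = 7008/13 + 139 = 8815/13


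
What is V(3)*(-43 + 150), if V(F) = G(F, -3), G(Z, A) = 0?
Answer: 0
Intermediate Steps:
V(F) = 0
V(3)*(-43 + 150) = 0*(-43 + 150) = 0*107 = 0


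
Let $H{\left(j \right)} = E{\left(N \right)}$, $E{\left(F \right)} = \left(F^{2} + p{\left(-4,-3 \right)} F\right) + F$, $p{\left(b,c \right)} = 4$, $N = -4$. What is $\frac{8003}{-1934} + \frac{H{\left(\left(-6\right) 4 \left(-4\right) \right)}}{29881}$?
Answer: $- \frac{239145379}{57789854} \approx -4.1382$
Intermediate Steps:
$E{\left(F \right)} = F^{2} + 5 F$ ($E{\left(F \right)} = \left(F^{2} + 4 F\right) + F = F^{2} + 5 F$)
$H{\left(j \right)} = -4$ ($H{\left(j \right)} = - 4 \left(5 - 4\right) = \left(-4\right) 1 = -4$)
$\frac{8003}{-1934} + \frac{H{\left(\left(-6\right) 4 \left(-4\right) \right)}}{29881} = \frac{8003}{-1934} - \frac{4}{29881} = 8003 \left(- \frac{1}{1934}\right) - \frac{4}{29881} = - \frac{8003}{1934} - \frac{4}{29881} = - \frac{239145379}{57789854}$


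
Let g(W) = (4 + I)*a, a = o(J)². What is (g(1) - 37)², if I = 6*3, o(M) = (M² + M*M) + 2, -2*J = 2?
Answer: 99225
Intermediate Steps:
J = -1 (J = -½*2 = -1)
o(M) = 2 + 2*M² (o(M) = (M² + M²) + 2 = 2*M² + 2 = 2 + 2*M²)
a = 16 (a = (2 + 2*(-1)²)² = (2 + 2*1)² = (2 + 2)² = 4² = 16)
I = 18
g(W) = 352 (g(W) = (4 + 18)*16 = 22*16 = 352)
(g(1) - 37)² = (352 - 37)² = 315² = 99225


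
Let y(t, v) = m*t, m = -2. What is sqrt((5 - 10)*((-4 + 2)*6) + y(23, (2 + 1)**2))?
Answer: sqrt(14) ≈ 3.7417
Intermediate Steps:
y(t, v) = -2*t
sqrt((5 - 10)*((-4 + 2)*6) + y(23, (2 + 1)**2)) = sqrt((5 - 10)*((-4 + 2)*6) - 2*23) = sqrt(-(-10)*6 - 46) = sqrt(-5*(-12) - 46) = sqrt(60 - 46) = sqrt(14)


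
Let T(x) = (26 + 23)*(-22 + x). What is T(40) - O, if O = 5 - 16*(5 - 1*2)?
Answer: 925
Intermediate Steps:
T(x) = -1078 + 49*x (T(x) = 49*(-22 + x) = -1078 + 49*x)
O = -43 (O = 5 - 16*(5 - 2) = 5 - 16*3 = 5 - 48 = -43)
T(40) - O = (-1078 + 49*40) - 1*(-43) = (-1078 + 1960) + 43 = 882 + 43 = 925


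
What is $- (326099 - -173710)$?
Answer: $-499809$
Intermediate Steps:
$- (326099 - -173710) = - (326099 + 173710) = \left(-1\right) 499809 = -499809$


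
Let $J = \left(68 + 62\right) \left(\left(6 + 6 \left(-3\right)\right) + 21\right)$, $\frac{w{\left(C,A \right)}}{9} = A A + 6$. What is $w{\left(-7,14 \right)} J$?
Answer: $2127060$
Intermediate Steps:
$w{\left(C,A \right)} = 54 + 9 A^{2}$ ($w{\left(C,A \right)} = 9 \left(A A + 6\right) = 9 \left(A^{2} + 6\right) = 9 \left(6 + A^{2}\right) = 54 + 9 A^{2}$)
$J = 1170$ ($J = 130 \left(\left(6 - 18\right) + 21\right) = 130 \left(-12 + 21\right) = 130 \cdot 9 = 1170$)
$w{\left(-7,14 \right)} J = \left(54 + 9 \cdot 14^{2}\right) 1170 = \left(54 + 9 \cdot 196\right) 1170 = \left(54 + 1764\right) 1170 = 1818 \cdot 1170 = 2127060$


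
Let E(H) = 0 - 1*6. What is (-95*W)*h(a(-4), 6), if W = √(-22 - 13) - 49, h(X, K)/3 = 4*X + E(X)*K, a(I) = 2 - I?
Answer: -167580 + 3420*I*√35 ≈ -1.6758e+5 + 20233.0*I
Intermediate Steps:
E(H) = -6 (E(H) = 0 - 6 = -6)
h(X, K) = -18*K + 12*X (h(X, K) = 3*(4*X - 6*K) = 3*(-6*K + 4*X) = -18*K + 12*X)
W = -49 + I*√35 (W = √(-35) - 49 = I*√35 - 49 = -49 + I*√35 ≈ -49.0 + 5.9161*I)
(-95*W)*h(a(-4), 6) = (-95*(-49 + I*√35))*(-18*6 + 12*(2 - 1*(-4))) = (4655 - 95*I*√35)*(-108 + 12*(2 + 4)) = (4655 - 95*I*√35)*(-108 + 12*6) = (4655 - 95*I*√35)*(-108 + 72) = (4655 - 95*I*√35)*(-36) = -167580 + 3420*I*√35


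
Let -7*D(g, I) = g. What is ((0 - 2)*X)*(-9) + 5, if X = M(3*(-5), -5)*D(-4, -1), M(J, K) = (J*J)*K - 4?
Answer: -81253/7 ≈ -11608.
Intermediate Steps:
M(J, K) = -4 + K*J**2 (M(J, K) = J**2*K - 4 = K*J**2 - 4 = -4 + K*J**2)
D(g, I) = -g/7
X = -4516/7 (X = (-4 - 5*(3*(-5))**2)*(-1/7*(-4)) = (-4 - 5*(-15)**2)*(4/7) = (-4 - 5*225)*(4/7) = (-4 - 1125)*(4/7) = -1129*4/7 = -4516/7 ≈ -645.14)
((0 - 2)*X)*(-9) + 5 = ((0 - 2)*(-4516/7))*(-9) + 5 = -2*(-4516/7)*(-9) + 5 = (9032/7)*(-9) + 5 = -81288/7 + 5 = -81253/7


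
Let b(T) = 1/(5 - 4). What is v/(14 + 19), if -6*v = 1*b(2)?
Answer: -1/198 ≈ -0.0050505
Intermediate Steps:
b(T) = 1 (b(T) = 1/1 = 1)
v = -⅙ (v = -1/6 = -⅙*1 = -⅙ ≈ -0.16667)
v/(14 + 19) = -1/(6*(14 + 19)) = -⅙/33 = -⅙*1/33 = -1/198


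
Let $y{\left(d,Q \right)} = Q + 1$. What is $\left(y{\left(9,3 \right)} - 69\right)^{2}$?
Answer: $4225$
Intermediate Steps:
$y{\left(d,Q \right)} = 1 + Q$
$\left(y{\left(9,3 \right)} - 69\right)^{2} = \left(\left(1 + 3\right) - 69\right)^{2} = \left(4 - 69\right)^{2} = \left(-65\right)^{2} = 4225$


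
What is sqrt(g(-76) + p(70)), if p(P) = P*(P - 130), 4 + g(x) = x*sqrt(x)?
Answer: 2*sqrt(-1051 - 38*I*sqrt(19)) ≈ 5.0936 - 65.038*I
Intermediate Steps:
g(x) = -4 + x**(3/2) (g(x) = -4 + x*sqrt(x) = -4 + x**(3/2))
p(P) = P*(-130 + P)
sqrt(g(-76) + p(70)) = sqrt((-4 + (-76)**(3/2)) + 70*(-130 + 70)) = sqrt((-4 - 152*I*sqrt(19)) + 70*(-60)) = sqrt((-4 - 152*I*sqrt(19)) - 4200) = sqrt(-4204 - 152*I*sqrt(19))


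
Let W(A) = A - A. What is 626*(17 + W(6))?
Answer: 10642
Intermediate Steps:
W(A) = 0
626*(17 + W(6)) = 626*(17 + 0) = 626*17 = 10642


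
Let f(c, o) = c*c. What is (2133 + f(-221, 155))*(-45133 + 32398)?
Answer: -649153890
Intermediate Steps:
f(c, o) = c²
(2133 + f(-221, 155))*(-45133 + 32398) = (2133 + (-221)²)*(-45133 + 32398) = (2133 + 48841)*(-12735) = 50974*(-12735) = -649153890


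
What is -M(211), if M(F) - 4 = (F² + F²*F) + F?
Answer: -9438667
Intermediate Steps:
M(F) = 4 + F + F² + F³ (M(F) = 4 + ((F² + F²*F) + F) = 4 + ((F² + F³) + F) = 4 + (F + F² + F³) = 4 + F + F² + F³)
-M(211) = -(4 + 211 + 211² + 211³) = -(4 + 211 + 44521 + 9393931) = -1*9438667 = -9438667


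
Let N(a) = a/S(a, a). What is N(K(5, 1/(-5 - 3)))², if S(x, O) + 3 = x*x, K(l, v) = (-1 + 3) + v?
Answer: 1600/121 ≈ 13.223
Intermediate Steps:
K(l, v) = 2 + v
S(x, O) = -3 + x² (S(x, O) = -3 + x*x = -3 + x²)
N(a) = a/(-3 + a²)
N(K(5, 1/(-5 - 3)))² = ((2 + 1/(-5 - 3))/(-3 + (2 + 1/(-5 - 3))²))² = ((2 + 1/(-8))/(-3 + (2 + 1/(-8))²))² = ((2 - ⅛)/(-3 + (2 - ⅛)²))² = (15/(8*(-3 + (15/8)²)))² = (15/(8*(-3 + 225/64)))² = (15/(8*(33/64)))² = ((15/8)*(64/33))² = (40/11)² = 1600/121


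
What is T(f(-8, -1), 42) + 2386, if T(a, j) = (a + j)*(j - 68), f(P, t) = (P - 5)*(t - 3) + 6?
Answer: -214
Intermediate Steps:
f(P, t) = 6 + (-5 + P)*(-3 + t) (f(P, t) = (-5 + P)*(-3 + t) + 6 = 6 + (-5 + P)*(-3 + t))
T(a, j) = (-68 + j)*(a + j) (T(a, j) = (a + j)*(-68 + j) = (-68 + j)*(a + j))
T(f(-8, -1), 42) + 2386 = (42² - 68*(21 - 5*(-1) - 3*(-8) - 8*(-1)) - 68*42 + (21 - 5*(-1) - 3*(-8) - 8*(-1))*42) + 2386 = (1764 - 68*(21 + 5 + 24 + 8) - 2856 + (21 + 5 + 24 + 8)*42) + 2386 = (1764 - 68*58 - 2856 + 58*42) + 2386 = (1764 - 3944 - 2856 + 2436) + 2386 = -2600 + 2386 = -214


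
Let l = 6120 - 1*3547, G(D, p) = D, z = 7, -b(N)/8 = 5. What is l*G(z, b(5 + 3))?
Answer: 18011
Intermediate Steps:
b(N) = -40 (b(N) = -8*5 = -40)
l = 2573 (l = 6120 - 3547 = 2573)
l*G(z, b(5 + 3)) = 2573*7 = 18011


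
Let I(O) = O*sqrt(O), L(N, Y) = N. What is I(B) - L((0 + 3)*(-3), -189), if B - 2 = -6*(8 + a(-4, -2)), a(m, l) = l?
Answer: 9 - 34*I*sqrt(34) ≈ 9.0 - 198.25*I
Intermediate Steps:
B = -34 (B = 2 - 6*(8 - 2) = 2 - 6*6 = 2 - 36 = -34)
I(O) = O**(3/2)
I(B) - L((0 + 3)*(-3), -189) = (-34)**(3/2) - (0 + 3)*(-3) = -34*I*sqrt(34) - 3*(-3) = -34*I*sqrt(34) - 1*(-9) = -34*I*sqrt(34) + 9 = 9 - 34*I*sqrt(34)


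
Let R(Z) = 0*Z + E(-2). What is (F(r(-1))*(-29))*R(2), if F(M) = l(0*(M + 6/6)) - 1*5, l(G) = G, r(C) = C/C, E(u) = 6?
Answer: 870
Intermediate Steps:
r(C) = 1
F(M) = -5 (F(M) = 0*(M + 6/6) - 1*5 = 0*(M + 6*(⅙)) - 5 = 0*(M + 1) - 5 = 0*(1 + M) - 5 = 0 - 5 = -5)
R(Z) = 6 (R(Z) = 0*Z + 6 = 0 + 6 = 6)
(F(r(-1))*(-29))*R(2) = -5*(-29)*6 = 145*6 = 870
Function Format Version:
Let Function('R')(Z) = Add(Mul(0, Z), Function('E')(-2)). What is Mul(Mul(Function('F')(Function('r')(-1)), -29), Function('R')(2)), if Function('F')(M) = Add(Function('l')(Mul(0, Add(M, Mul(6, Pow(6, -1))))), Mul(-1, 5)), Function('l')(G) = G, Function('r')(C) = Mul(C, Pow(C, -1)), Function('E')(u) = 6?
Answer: 870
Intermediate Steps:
Function('r')(C) = 1
Function('F')(M) = -5 (Function('F')(M) = Add(Mul(0, Add(M, Mul(6, Pow(6, -1)))), Mul(-1, 5)) = Add(Mul(0, Add(M, Mul(6, Rational(1, 6)))), -5) = Add(Mul(0, Add(M, 1)), -5) = Add(Mul(0, Add(1, M)), -5) = Add(0, -5) = -5)
Function('R')(Z) = 6 (Function('R')(Z) = Add(Mul(0, Z), 6) = Add(0, 6) = 6)
Mul(Mul(Function('F')(Function('r')(-1)), -29), Function('R')(2)) = Mul(Mul(-5, -29), 6) = Mul(145, 6) = 870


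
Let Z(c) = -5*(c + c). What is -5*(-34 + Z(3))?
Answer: 320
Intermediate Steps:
Z(c) = -10*c
-5*(-34 + Z(3)) = -5*(-34 - 10*3) = -5*(-34 - 30) = -5*(-64) = 320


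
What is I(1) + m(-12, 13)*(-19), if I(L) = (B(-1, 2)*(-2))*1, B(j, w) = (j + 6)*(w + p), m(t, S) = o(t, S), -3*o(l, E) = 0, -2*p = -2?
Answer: -30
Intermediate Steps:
p = 1 (p = -1/2*(-2) = 1)
o(l, E) = 0 (o(l, E) = -1/3*0 = 0)
m(t, S) = 0
B(j, w) = (1 + w)*(6 + j) (B(j, w) = (j + 6)*(w + 1) = (6 + j)*(1 + w) = (1 + w)*(6 + j))
I(L) = -30 (I(L) = ((6 - 1 + 6*2 - 1*2)*(-2))*1 = ((6 - 1 + 12 - 2)*(-2))*1 = (15*(-2))*1 = -30*1 = -30)
I(1) + m(-12, 13)*(-19) = -30 + 0*(-19) = -30 + 0 = -30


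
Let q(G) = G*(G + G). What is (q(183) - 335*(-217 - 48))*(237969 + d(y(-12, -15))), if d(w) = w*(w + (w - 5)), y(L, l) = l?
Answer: 37146155982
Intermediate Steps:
q(G) = 2*G² (q(G) = G*(2*G) = 2*G²)
d(w) = w*(-5 + 2*w) (d(w) = w*(w + (-5 + w)) = w*(-5 + 2*w))
(q(183) - 335*(-217 - 48))*(237969 + d(y(-12, -15))) = (2*183² - 335*(-217 - 48))*(237969 - 15*(-5 + 2*(-15))) = (2*33489 - 335*(-265))*(237969 - 15*(-5 - 30)) = (66978 + 88775)*(237969 - 15*(-35)) = 155753*(237969 + 525) = 155753*238494 = 37146155982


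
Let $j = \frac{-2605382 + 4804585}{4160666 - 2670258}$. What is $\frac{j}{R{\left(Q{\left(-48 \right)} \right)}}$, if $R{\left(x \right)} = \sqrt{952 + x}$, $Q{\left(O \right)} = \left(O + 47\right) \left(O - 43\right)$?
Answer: $\frac{2199203 \sqrt{1043}}{1554495544} \approx 0.04569$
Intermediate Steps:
$Q{\left(O \right)} = \left(-43 + O\right) \left(47 + O\right)$ ($Q{\left(O \right)} = \left(47 + O\right) \left(-43 + O\right) = \left(-43 + O\right) \left(47 + O\right)$)
$j = \frac{2199203}{1490408} \approx 1.4756$
$\frac{j}{R{\left(Q{\left(-48 \right)} \right)}} = \frac{2199203}{1490408 \sqrt{952 + \left(-2021 + \left(-48\right)^{2} + 4 \left(-48\right)\right)}} = \frac{2199203}{1490408 \sqrt{952 - -91}} = \frac{2199203}{1490408 \sqrt{952 + 91}} = \frac{2199203}{1490408 \sqrt{1043}} = \frac{2199203 \frac{\sqrt{1043}}{1043}}{1490408} = \frac{2199203 \sqrt{1043}}{1554495544}$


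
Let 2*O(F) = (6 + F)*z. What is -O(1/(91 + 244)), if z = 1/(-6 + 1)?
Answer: 2011/3350 ≈ 0.60030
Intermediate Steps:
z = -1/5 (z = 1/(-5) = -1/5 ≈ -0.20000)
O(F) = -3/5 - F/10 (O(F) = ((6 + F)*(-1/5))/2 = (-6/5 - F/5)/2 = -3/5 - F/10)
-O(1/(91 + 244)) = -(-3/5 - 1/(10*(91 + 244))) = -(-3/5 - 1/10/335) = -(-3/5 - 1/10*1/335) = -(-3/5 - 1/3350) = -1*(-2011/3350) = 2011/3350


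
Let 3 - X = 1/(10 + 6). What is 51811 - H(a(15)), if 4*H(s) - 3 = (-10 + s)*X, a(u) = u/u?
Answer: 3316279/64 ≈ 51817.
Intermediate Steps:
X = 47/16 (X = 3 - 1/(10 + 6) = 3 - 1/16 = 47/16 ≈ 2.9375)
a(u) = 1
H(s) = -211/32 + 47*s/64 (H(s) = ¾ + ((-10 + s)*(47/16))/4 = ¾ + (-235/8 + 47*s/16)/4 = ¾ + (-235/32 + 47*s/64) = -211/32 + 47*s/64)
51811 - H(a(15)) = 51811 - (-211/32 + (47/64)*1) = 51811 - (-211/32 + 47/64) = 51811 - 1*(-375/64) = 51811 + 375/64 = 3316279/64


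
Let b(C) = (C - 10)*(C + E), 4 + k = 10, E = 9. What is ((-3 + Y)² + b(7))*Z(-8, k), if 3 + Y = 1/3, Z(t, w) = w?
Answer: -286/3 ≈ -95.333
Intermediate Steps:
k = 6 (k = -4 + 10 = 6)
Y = -8/3 (Y = -3 + 1/3 = -3 + ⅓ = -8/3 ≈ -2.6667)
b(C) = (-10 + C)*(9 + C) (b(C) = (C - 10)*(C + 9) = (-10 + C)*(9 + C))
((-3 + Y)² + b(7))*Z(-8, k) = ((-3 - 8/3)² + (-90 + 7² - 1*7))*6 = ((-17/3)² + (-90 + 49 - 7))*6 = (289/9 - 48)*6 = -143/9*6 = -286/3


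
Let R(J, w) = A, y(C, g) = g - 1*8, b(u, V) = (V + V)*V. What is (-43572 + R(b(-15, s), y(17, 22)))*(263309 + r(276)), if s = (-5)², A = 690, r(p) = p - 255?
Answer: -11292117060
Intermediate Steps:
r(p) = -255 + p
s = 25
b(u, V) = 2*V² (b(u, V) = (2*V)*V = 2*V²)
y(C, g) = -8 + g (y(C, g) = g - 8 = -8 + g)
R(J, w) = 690
(-43572 + R(b(-15, s), y(17, 22)))*(263309 + r(276)) = (-43572 + 690)*(263309 + (-255 + 276)) = -42882*(263309 + 21) = -42882*263330 = -11292117060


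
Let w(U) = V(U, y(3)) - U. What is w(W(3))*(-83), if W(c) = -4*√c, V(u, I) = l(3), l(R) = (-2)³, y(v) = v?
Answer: 664 - 332*√3 ≈ 88.959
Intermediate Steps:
l(R) = -8
V(u, I) = -8
w(U) = -8 - U
w(W(3))*(-83) = (-8 - (-4)*√3)*(-83) = (-8 + 4*√3)*(-83) = 664 - 332*√3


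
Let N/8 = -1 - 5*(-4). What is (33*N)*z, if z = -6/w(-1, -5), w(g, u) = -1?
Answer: 30096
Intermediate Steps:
N = 152 (N = 8*(-1 - 5*(-4)) = 8*(-1 + 20) = 8*19 = 152)
z = 6 (z = -6/(-1) = -6*(-1) = 6)
(33*N)*z = (33*152)*6 = 5016*6 = 30096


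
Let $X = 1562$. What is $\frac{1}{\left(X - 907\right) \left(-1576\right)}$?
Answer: $- \frac{1}{1032280} \approx -9.6873 \cdot 10^{-7}$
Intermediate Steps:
$\frac{1}{\left(X - 907\right) \left(-1576\right)} = \frac{1}{\left(1562 - 907\right) \left(-1576\right)} = \frac{1}{655 \left(-1576\right)} = \frac{1}{-1032280} = - \frac{1}{1032280}$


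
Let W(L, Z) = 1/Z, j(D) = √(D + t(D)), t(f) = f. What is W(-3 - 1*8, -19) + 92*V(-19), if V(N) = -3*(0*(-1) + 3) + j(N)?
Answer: -15733/19 + 92*I*√38 ≈ -828.05 + 567.13*I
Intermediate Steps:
j(D) = √2*√D (j(D) = √(D + D) = √(2*D) = √2*√D)
V(N) = -9 + √2*√N (V(N) = -3*(0*(-1) + 3) + √2*√N = -3*(0 + 3) + √2*√N = -3*3 + √2*√N = -9 + √2*√N)
W(-3 - 1*8, -19) + 92*V(-19) = 1/(-19) + 92*(-9 + √2*√(-19)) = -1/19 + 92*(-9 + √2*(I*√19)) = -1/19 + 92*(-9 + I*√38) = -1/19 + (-828 + 92*I*√38) = -15733/19 + 92*I*√38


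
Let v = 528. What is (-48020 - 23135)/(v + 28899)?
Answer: -71155/29427 ≈ -2.4180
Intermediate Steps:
(-48020 - 23135)/(v + 28899) = (-48020 - 23135)/(528 + 28899) = -71155/29427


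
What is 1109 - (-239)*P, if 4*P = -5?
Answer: 3241/4 ≈ 810.25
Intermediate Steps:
P = -5/4 (P = (¼)*(-5) = -5/4 ≈ -1.2500)
1109 - (-239)*P = 1109 - (-239)*(-5)/4 = 1109 - 1*1195/4 = 1109 - 1195/4 = 3241/4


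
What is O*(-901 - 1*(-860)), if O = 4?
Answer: -164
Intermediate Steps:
O*(-901 - 1*(-860)) = 4*(-901 - 1*(-860)) = 4*(-901 + 860) = 4*(-41) = -164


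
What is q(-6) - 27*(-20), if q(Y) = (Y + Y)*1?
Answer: 528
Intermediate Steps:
q(Y) = 2*Y (q(Y) = (2*Y)*1 = 2*Y)
q(-6) - 27*(-20) = 2*(-6) - 27*(-20) = -12 + 540 = 528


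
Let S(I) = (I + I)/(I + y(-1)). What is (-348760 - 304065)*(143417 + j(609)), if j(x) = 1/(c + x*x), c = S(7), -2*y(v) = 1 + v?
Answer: -34724367057173900/370883 ≈ -9.3626e+10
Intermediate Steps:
y(v) = -½ - v/2 (y(v) = -(1 + v)/2 = -½ - v/2)
S(I) = 2 (S(I) = (I + I)/(I + (-½ - ½*(-1))) = (2*I)/(I + (-½ + ½)) = (2*I)/(I + 0) = (2*I)/I = 2)
c = 2
j(x) = 1/(2 + x²) (j(x) = 1/(2 + x*x) = 1/(2 + x²))
(-348760 - 304065)*(143417 + j(609)) = (-348760 - 304065)*(143417 + 1/(2 + 609²)) = -652825*(143417 + 1/(2 + 370881)) = -652825*(143417 + 1/370883) = -652825*53190927212/370883 = -34724367057173900/370883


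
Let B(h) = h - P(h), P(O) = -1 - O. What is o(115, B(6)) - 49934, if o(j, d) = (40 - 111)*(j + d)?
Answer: -59022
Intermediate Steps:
B(h) = 1 + 2*h (B(h) = h - (-1 - h) = h + (1 + h) = 1 + 2*h)
o(j, d) = -71*d - 71*j (o(j, d) = -71*(d + j) = -71*d - 71*j)
o(115, B(6)) - 49934 = (-71*(1 + 2*6) - 71*115) - 49934 = (-71*(1 + 12) - 8165) - 49934 = (-71*13 - 8165) - 49934 = (-923 - 8165) - 49934 = -9088 - 49934 = -59022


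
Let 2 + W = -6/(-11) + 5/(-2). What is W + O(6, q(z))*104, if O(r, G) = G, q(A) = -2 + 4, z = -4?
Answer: 4489/22 ≈ 204.05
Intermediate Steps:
q(A) = 2
W = -87/22 (W = -2 + (-6/(-11) + 5/(-2)) = -2 + (-6*(-1/11) + 5*(-½)) = -2 + (6/11 - 5/2) = -2 - 43/22 = -87/22 ≈ -3.9545)
W + O(6, q(z))*104 = -87/22 + 2*104 = -87/22 + 208 = 4489/22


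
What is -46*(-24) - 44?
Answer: 1060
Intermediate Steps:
-46*(-24) - 44 = 1104 - 44 = 1060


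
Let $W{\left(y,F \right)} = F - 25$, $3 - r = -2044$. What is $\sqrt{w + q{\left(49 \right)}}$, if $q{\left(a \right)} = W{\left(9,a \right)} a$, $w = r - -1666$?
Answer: $\sqrt{4889} \approx 69.921$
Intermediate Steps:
$r = 2047$ ($r = 3 - -2044 = 3 + 2044 = 2047$)
$W{\left(y,F \right)} = -25 + F$ ($W{\left(y,F \right)} = F - 25 = -25 + F$)
$w = 3713$ ($w = 2047 - -1666 = 2047 + 1666 = 3713$)
$q{\left(a \right)} = a \left(-25 + a\right)$ ($q{\left(a \right)} = \left(-25 + a\right) a = a \left(-25 + a\right)$)
$\sqrt{w + q{\left(49 \right)}} = \sqrt{3713 + 49 \left(-25 + 49\right)} = \sqrt{3713 + 49 \cdot 24} = \sqrt{3713 + 1176} = \sqrt{4889}$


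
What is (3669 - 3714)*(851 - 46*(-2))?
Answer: -42435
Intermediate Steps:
(3669 - 3714)*(851 - 46*(-2)) = -45*(851 + 92) = -45*943 = -42435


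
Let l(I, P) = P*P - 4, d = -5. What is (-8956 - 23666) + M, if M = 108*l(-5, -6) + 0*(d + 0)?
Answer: -29166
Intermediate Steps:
l(I, P) = -4 + P² (l(I, P) = P² - 4 = -4 + P²)
M = 3456 (M = 108*(-4 + (-6)²) + 0*(-5 + 0) = 108*(-4 + 36) + 0*(-5) = 108*32 + 0 = 3456 + 0 = 3456)
(-8956 - 23666) + M = (-8956 - 23666) + 3456 = -32622 + 3456 = -29166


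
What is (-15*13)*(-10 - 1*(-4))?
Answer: 1170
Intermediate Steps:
(-15*13)*(-10 - 1*(-4)) = -195*(-10 + 4) = -195*(-6) = 1170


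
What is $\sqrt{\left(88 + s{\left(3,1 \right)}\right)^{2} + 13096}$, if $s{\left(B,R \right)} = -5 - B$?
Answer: $2 \sqrt{4874} \approx 139.63$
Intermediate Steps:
$\sqrt{\left(88 + s{\left(3,1 \right)}\right)^{2} + 13096} = \sqrt{\left(88 - 8\right)^{2} + 13096} = \sqrt{80^{2} + 13096} = \sqrt{6400 + 13096} = \sqrt{19496} = 2 \sqrt{4874}$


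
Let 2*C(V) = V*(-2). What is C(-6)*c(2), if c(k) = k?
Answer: 12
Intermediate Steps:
C(V) = -V (C(V) = (V*(-2))/2 = (-2*V)/2 = -V)
C(-6)*c(2) = -1*(-6)*2 = 6*2 = 12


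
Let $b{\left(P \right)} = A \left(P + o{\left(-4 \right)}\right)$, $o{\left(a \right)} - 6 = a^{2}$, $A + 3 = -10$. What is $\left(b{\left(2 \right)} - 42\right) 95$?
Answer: $-33630$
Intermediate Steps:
$A = -13$ ($A = -3 - 10 = -13$)
$o{\left(a \right)} = 6 + a^{2}$
$b{\left(P \right)} = -286 - 13 P$ ($b{\left(P \right)} = - 13 \left(P + \left(6 + \left(-4\right)^{2}\right)\right) = - 13 \left(P + \left(6 + 16\right)\right) = - 13 \left(P + 22\right) = - 13 \left(22 + P\right) = -286 - 13 P$)
$\left(b{\left(2 \right)} - 42\right) 95 = \left(\left(-286 - 26\right) - 42\right) 95 = \left(-312 - 42\right) 95 = \left(-354\right) 95 = -33630$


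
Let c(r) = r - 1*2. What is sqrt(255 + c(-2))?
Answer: sqrt(251) ≈ 15.843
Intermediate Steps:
c(r) = -2 + r (c(r) = r - 2 = -2 + r)
sqrt(255 + c(-2)) = sqrt(255 + (-2 - 2)) = sqrt(255 - 4) = sqrt(251)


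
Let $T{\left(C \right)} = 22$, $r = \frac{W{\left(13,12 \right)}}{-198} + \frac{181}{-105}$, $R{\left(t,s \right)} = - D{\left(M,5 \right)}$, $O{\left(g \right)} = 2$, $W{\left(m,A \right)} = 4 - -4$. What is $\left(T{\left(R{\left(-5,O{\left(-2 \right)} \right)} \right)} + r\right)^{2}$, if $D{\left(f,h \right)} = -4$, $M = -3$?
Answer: $\frac{4916393689}{12006225} \approx 409.49$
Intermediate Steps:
$W{\left(m,A \right)} = 8$ ($W{\left(m,A \right)} = 4 + 4 = 8$)
$R{\left(t,s \right)} = 4$ ($R{\left(t,s \right)} = \left(-1\right) \left(-4\right) = 4$)
$r = - \frac{6113}{3465}$ ($r = \frac{8}{-198} + \frac{181}{-105} = 8 \left(- \frac{1}{198}\right) + 181 \left(- \frac{1}{105}\right) = - \frac{4}{99} - \frac{181}{105} = - \frac{6113}{3465} \approx -1.7642$)
$\left(T{\left(R{\left(-5,O{\left(-2 \right)} \right)} \right)} + r\right)^{2} = \left(22 - \frac{6113}{3465}\right)^{2} = \left(\frac{70117}{3465}\right)^{2} = \frac{4916393689}{12006225}$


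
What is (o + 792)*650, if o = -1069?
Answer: -180050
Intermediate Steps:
(o + 792)*650 = (-1069 + 792)*650 = -277*650 = -180050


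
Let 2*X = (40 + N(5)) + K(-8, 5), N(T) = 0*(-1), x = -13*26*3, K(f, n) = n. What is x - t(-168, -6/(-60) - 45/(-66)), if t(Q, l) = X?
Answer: -2073/2 ≈ -1036.5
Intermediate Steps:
x = -1014 (x = -338*3 = -1014)
N(T) = 0
X = 45/2 (X = ((40 + 0) + 5)/2 = (40 + 5)/2 = (½)*45 = 45/2 ≈ 22.500)
t(Q, l) = 45/2
x - t(-168, -6/(-60) - 45/(-66)) = -1014 - 1*45/2 = -1014 - 45/2 = -2073/2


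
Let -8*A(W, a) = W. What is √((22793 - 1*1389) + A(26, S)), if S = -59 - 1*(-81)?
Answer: 7*√1747/2 ≈ 146.29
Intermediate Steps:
S = 22 (S = -59 + 81 = 22)
A(W, a) = -W/8
√((22793 - 1*1389) + A(26, S)) = √((22793 - 1*1389) - ⅛*26) = √((22793 - 1389) - 13/4) = √(21404 - 13/4) = √(85603/4) = 7*√1747/2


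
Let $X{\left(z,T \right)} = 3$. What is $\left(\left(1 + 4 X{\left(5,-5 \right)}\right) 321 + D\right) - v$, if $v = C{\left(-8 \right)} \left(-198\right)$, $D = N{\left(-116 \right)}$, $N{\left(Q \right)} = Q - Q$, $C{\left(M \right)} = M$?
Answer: $2589$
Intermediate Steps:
$N{\left(Q \right)} = 0$
$D = 0$
$v = 1584$ ($v = \left(-8\right) \left(-198\right) = 1584$)
$\left(\left(1 + 4 X{\left(5,-5 \right)}\right) 321 + D\right) - v = \left(\left(1 + 4 \cdot 3\right) 321 + 0\right) - 1584 = \left(\left(1 + 12\right) 321 + 0\right) - 1584 = \left(13 \cdot 321 + 0\right) - 1584 = \left(4173 + 0\right) - 1584 = 4173 - 1584 = 2589$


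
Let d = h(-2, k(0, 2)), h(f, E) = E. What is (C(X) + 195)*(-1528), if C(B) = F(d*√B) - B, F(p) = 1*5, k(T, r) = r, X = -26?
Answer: -345328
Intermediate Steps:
d = 2
F(p) = 5
C(B) = 5 - B
(C(X) + 195)*(-1528) = ((5 - 1*(-26)) + 195)*(-1528) = ((5 + 26) + 195)*(-1528) = (31 + 195)*(-1528) = 226*(-1528) = -345328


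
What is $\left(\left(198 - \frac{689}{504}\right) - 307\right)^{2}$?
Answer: $\frac{3094140625}{254016} \approx 12181.0$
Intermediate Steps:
$\left(\left(198 - \frac{689}{504}\right) - 307\right)^{2} = \left(\frac{99103}{504} - 307\right)^{2} = \left(- \frac{55625}{504}\right)^{2} = \frac{3094140625}{254016}$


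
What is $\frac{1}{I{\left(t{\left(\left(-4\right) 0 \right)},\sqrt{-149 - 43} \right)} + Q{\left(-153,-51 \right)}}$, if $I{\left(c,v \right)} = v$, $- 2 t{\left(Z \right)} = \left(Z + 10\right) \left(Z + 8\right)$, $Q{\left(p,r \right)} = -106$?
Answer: $- \frac{53}{5714} - \frac{2 i \sqrt{3}}{2857} \approx -0.0092755 - 0.0012125 i$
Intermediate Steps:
$t{\left(Z \right)} = - \frac{\left(8 + Z\right) \left(10 + Z\right)}{2}$ ($t{\left(Z \right)} = - \frac{\left(Z + 10\right) \left(Z + 8\right)}{2} = - \frac{\left(10 + Z\right) \left(8 + Z\right)}{2} = - \frac{\left(8 + Z\right) \left(10 + Z\right)}{2}$)
$\frac{1}{I{\left(t{\left(\left(-4\right) 0 \right)},\sqrt{-149 - 43} \right)} + Q{\left(-153,-51 \right)}} = \frac{1}{\sqrt{-149 - 43} - 106} = \frac{1}{\sqrt{-192} - 106} = \frac{1}{8 i \sqrt{3} - 106} = \frac{1}{-106 + 8 i \sqrt{3}}$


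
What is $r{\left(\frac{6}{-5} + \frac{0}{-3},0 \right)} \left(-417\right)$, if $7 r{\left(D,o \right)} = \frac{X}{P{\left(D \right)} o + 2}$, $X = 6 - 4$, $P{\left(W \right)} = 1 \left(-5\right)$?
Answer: $- \frac{417}{7} \approx -59.571$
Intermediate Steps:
$P{\left(W \right)} = -5$
$X = 2$ ($X = 6 - 4 = 2$)
$r{\left(D,o \right)} = \frac{2}{7 \left(2 - 5 o\right)}$ ($r{\left(D,o \right)} = \frac{2 \frac{1}{- 5 o + 2}}{7} = \frac{2 \frac{1}{2 - 5 o}}{7} = \frac{2}{7 \left(2 - 5 o\right)}$)
$r{\left(\frac{6}{-5} + \frac{0}{-3},0 \right)} \left(-417\right) = \frac{2}{7 \left(2 - 0\right)} \left(-417\right) = \frac{2}{7 \left(2 + 0\right)} \left(-417\right) = \frac{2}{7 \cdot 2} \left(-417\right) = \frac{2}{7} \cdot \frac{1}{2} \left(-417\right) = \frac{1}{7} \left(-417\right) = - \frac{417}{7}$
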